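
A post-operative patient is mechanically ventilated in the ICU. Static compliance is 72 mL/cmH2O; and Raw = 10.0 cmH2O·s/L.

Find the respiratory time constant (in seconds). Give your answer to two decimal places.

τ = R × C = 10.0 × 72 mL/cmH2O = 10.0 × 0.072 L/cmH2O = 0.72 s.

0.72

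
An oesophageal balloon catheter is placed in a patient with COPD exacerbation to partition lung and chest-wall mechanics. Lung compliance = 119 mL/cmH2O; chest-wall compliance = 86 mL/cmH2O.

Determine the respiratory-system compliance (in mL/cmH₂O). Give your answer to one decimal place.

Lung and chest wall are elastances in series: 1/Crs = 1/CL + 1/Ccw.
1/Crs = 1/119 + 1/86 = 0.02003.
Crs = 49.925 mL/cmH2O.

49.9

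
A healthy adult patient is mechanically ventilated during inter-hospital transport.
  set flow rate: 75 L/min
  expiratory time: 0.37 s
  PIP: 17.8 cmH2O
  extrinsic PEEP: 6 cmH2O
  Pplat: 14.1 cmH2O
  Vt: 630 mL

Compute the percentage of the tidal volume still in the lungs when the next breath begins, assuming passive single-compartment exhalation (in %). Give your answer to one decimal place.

20.0

Flow: 75 L/min ÷ 60 = 1.25 L/s.
R = (PIP − Pplat)/V̇ = (17.8 − 14.1) / 1.25 = 3.7/1.25 = 2.96 cmH2O·s/L.
C = Vt/(Pplat − PEEP) = 630.0 / (14.1 − 6) = 630.0/8.1 = 77.778 mL/cmH2O.
τ = R × C = 2.96 × 0.07778 L/cmH2O = 0.2302 s.
Fraction remaining at end-expiration = e^(−Te/τ) = e^(−0.37/0.2302) = 0.2004 → 20.04%.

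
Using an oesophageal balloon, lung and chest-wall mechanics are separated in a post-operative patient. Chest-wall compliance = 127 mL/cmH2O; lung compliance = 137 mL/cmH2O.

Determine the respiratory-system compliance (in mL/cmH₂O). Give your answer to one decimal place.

Lung and chest wall are elastances in series: 1/Crs = 1/CL + 1/Ccw.
1/Crs = 1/137 + 1/127 = 0.01517.
Crs = 65.92 mL/cmH2O.

65.9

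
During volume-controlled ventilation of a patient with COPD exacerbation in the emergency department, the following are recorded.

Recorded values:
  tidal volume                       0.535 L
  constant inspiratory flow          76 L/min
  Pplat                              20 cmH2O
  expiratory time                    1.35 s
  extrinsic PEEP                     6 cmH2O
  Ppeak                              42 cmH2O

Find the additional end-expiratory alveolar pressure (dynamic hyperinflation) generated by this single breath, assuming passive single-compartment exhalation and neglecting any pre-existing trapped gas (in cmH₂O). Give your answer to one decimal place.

1.8

Flow: 76 L/min ÷ 60 = 1.2667 L/s.
R = (PIP − Pplat)/V̇ = (42 − 20) / 1.2667 = 22.0/1.2667 = 17.368 cmH2O·s/L.
C = Vt/(Pplat − PEEP) = 535.0 / (20 − 6) = 535.0/14.0 = 38.214 mL/cmH2O.
τ = R × C = 17.368 × 0.03821 L/cmH2O = 0.6636 s.
Fraction remaining = e^(−Te/τ) = e^(−1.35/0.6636) = 0.1308; trapped volume = 535.0 × 0.1308 = 69.978 mL.
Additional alveolar pressure from trapping ≈ V_trapped / C = 69.978 / 38.214 = 1.831 cmH2O.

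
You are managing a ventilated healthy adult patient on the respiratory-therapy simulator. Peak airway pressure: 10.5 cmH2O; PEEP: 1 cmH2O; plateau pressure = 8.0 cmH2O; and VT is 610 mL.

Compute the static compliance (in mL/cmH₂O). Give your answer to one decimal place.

87.1

Cstat = Vt / (Pplat − PEEP) = 610 / (8.0 − 1) = 610 / 7.0 = 87.143 mL/cmH2O.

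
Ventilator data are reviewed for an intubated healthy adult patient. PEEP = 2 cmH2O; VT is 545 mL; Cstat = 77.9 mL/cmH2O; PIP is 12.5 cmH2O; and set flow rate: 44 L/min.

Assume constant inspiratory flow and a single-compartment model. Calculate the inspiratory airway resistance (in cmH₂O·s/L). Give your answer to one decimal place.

4.8

Flow: 44 L/min ÷ 60 = 0.7333 L/s.
Equation of motion (constant flow): PIP = Vt/C + R·V̇ + PEEP.
R·V̇ = PIP − Vt/C − PEEP = 12.5 − 545/77.9 − 2 = 12.5 − 6.996 − 2 = 3.504 cmH2O.
R = 3.504 / 0.7333 = 4.778 cmH2O·s/L.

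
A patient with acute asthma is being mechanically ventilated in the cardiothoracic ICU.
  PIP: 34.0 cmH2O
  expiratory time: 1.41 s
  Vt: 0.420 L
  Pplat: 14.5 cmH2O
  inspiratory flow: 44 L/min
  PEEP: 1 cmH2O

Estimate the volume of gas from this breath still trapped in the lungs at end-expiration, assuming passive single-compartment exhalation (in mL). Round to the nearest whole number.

76

Flow: 44 L/min ÷ 60 = 0.7333 L/s.
R = (PIP − Pplat)/V̇ = (34.0 − 14.5) / 0.7333 = 19.5/0.7333 = 26.592 cmH2O·s/L.
C = Vt/(Pplat − PEEP) = 420.0 / (14.5 − 1) = 420.0/13.5 = 31.111 mL/cmH2O.
τ = R × C = 26.592 × 0.03111 L/cmH2O = 0.8273 s.
Fraction remaining = e^(−Te/τ) = e^(−1.41/0.8273) = 0.1819.
Trapped volume = 420.0 × 0.1819 = 76.398 mL.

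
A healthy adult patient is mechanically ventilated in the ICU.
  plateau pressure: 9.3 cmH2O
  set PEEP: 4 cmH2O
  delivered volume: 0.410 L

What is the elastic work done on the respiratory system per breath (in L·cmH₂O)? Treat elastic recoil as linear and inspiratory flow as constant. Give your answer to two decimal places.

Elastic work ≈ ½ × (Pplat − PEEP) × Vt = 0.5 × (9.3 − 4) × 0.410 L = 0.5 × 5.3 × 0.410 = 1.087 L·cmH2O.

1.09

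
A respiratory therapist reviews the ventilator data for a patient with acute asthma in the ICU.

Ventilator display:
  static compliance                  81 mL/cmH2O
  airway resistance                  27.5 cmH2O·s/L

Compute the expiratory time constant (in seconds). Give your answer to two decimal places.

τ = R × C = 27.5 × 81 mL/cmH2O = 27.5 × 0.081 L/cmH2O = 2.228 s.

2.23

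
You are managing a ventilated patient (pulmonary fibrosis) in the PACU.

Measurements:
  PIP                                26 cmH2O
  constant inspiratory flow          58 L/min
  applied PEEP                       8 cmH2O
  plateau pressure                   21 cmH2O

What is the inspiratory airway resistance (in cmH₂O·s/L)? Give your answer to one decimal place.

Flow: 58 L/min ÷ 60 = 0.9667 L/s.
Raw = (PIP − Pplat) / flow = (26 − 21) / 0.9667 = 5.0 / 0.9667 = 5.172 cmH2O·s/L.

5.2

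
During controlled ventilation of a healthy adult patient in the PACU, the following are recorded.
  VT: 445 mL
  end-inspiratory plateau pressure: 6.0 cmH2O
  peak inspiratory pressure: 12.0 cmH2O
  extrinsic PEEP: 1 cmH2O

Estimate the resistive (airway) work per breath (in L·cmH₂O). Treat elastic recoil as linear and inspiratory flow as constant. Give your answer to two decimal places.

With constant inspiratory flow the resistive pressure is constant at PIP − Pplat = 12.0 − 6.0 = 6.0 cmH2O, so resistive work = 6.0 × 0.445 = 2.67 L·cmH2O.

2.67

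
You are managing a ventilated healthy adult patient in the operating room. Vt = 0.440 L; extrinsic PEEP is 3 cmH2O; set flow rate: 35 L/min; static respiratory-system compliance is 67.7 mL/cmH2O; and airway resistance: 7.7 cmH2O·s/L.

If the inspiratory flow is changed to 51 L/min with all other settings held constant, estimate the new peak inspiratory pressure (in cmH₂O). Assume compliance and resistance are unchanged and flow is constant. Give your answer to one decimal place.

16.0

Flow: 35 L/min ÷ 60 = 0.5833 L/s.
New flow: 51 L/min ÷ 60 = 0.85 L/s.
PIP = Vt/C + R·V̇ + PEEP (constant-flow equation of motion).
Only the resistive term changes: ΔPIP = R × ΔV̇ = 7.7 × (0.85 − 0.5833) = 7.7 × 0.2667 = 2.054 cmH2O.
Original PIP = 440/67.7 + 7.7×0.5833 + 3 = 13.991 cmH2O; new PIP = 13.991 + (2.054) = 16.045 cmH2O.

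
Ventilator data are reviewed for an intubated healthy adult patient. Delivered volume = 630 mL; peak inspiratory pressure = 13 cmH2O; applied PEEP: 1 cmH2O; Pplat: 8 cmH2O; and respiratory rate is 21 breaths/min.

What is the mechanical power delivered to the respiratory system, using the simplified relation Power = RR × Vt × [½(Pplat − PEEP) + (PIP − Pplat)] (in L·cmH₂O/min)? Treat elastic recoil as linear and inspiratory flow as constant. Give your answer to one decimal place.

Per-breath work = Vt × [½(Pplat−PEEP) + (PIP−Pplat)] = 0.630 × [0.5×7.0 + 5.0] = 0.630 × 8.5 = 5.355 L·cmH2O.
Power = 21 × 5.355 = 112.46 L·cmH2O/min.

112.5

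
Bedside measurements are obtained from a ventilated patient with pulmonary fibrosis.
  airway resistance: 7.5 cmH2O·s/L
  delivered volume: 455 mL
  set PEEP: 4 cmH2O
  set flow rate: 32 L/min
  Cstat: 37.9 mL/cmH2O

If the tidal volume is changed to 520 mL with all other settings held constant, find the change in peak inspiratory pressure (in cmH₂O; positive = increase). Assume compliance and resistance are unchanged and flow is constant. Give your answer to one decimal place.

1.7

PIP = Vt/C + R·V̇ + PEEP (constant-flow equation of motion).
Only the elastic term changes: ΔPIP = ΔVt / C = (520 − 455) / 37.9 = 1.715 cmH2O.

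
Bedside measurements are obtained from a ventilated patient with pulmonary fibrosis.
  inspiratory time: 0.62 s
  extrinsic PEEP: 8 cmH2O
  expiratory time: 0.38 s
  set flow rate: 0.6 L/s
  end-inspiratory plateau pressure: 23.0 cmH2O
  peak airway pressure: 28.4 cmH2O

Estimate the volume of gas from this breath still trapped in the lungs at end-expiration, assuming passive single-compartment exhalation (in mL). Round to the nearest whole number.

Vt = flow × Ti = 0.6 L/s × 0.62 s × 1000 mL/L = 372.0 mL.
R = (PIP − Pplat)/V̇ = (28.4 − 23.0) / 0.6 = 5.4/0.6 = 9.0 cmH2O·s/L.
C = Vt/(Pplat − PEEP) = 372.0 / (23.0 − 8) = 372.0/15.0 = 24.8 mL/cmH2O.
τ = R × C = 9.0 × 0.0248 L/cmH2O = 0.2232 s.
Fraction remaining = e^(−Te/τ) = e^(−0.38/0.2232) = 0.1822.
Trapped volume = 372.0 × 0.1822 = 67.778 mL.

68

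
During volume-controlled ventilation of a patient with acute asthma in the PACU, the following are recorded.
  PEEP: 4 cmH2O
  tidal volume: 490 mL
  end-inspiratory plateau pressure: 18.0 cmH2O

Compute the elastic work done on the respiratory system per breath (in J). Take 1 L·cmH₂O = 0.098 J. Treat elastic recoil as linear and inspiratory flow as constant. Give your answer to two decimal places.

Elastic work ≈ ½ × (Pplat − PEEP) × Vt = 0.5 × (18.0 − 4) × 0.490 L = 0.5 × 14.0 × 0.490 = 3.43 L·cmH2O.
× 0.098 J/(L·cmH2O) → 0.3361 J.

0.34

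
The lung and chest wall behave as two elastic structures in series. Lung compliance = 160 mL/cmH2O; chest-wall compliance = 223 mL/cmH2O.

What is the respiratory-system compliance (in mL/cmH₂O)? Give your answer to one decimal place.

93.2

Lung and chest wall are elastances in series: 1/Crs = 1/CL + 1/Ccw.
1/Crs = 1/160 + 1/223 = 0.01073.
Crs = 93.197 mL/cmH2O.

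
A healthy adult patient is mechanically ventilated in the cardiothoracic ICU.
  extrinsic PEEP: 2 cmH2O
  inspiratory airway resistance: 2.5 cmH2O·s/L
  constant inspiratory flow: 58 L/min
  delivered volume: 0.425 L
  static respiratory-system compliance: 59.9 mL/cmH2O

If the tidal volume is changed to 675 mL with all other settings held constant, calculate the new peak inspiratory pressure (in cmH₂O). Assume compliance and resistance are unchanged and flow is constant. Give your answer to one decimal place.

15.7

Flow: 58 L/min ÷ 60 = 0.9667 L/s.
PIP = Vt/C + R·V̇ + PEEP (constant-flow equation of motion).
Only the elastic term changes: ΔPIP = ΔVt / C = (675 − 425) / 59.9 = 4.174 cmH2O.
Original PIP = 425/59.9 + 2.5×0.9667 + 2 = 11.512 cmH2O; new PIP = 11.512 + (4.174) = 15.686 cmH2O.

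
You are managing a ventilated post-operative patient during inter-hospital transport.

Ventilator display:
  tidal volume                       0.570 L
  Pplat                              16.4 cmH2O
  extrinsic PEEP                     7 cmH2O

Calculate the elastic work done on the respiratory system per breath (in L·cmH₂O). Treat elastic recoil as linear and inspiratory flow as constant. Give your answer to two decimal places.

Elastic work ≈ ½ × (Pplat − PEEP) × Vt = 0.5 × (16.4 − 7) × 0.570 L = 0.5 × 9.4 × 0.570 = 2.679 L·cmH2O.

2.68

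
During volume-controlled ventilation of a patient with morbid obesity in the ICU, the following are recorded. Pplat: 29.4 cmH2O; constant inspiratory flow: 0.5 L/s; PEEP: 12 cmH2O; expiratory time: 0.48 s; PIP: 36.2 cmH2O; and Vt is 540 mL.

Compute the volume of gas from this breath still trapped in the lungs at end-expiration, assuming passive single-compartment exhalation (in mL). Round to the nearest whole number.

R = (PIP − Pplat)/V̇ = (36.2 − 29.4) / 0.5 = 6.8/0.5 = 13.6 cmH2O·s/L.
C = Vt/(Pplat − PEEP) = 540.0 / (29.4 − 12) = 540.0/17.4 = 31.034 mL/cmH2O.
τ = R × C = 13.6 × 0.03103 L/cmH2O = 0.422 s.
Fraction remaining = e^(−Te/τ) = e^(−0.48/0.422) = 0.3206.
Trapped volume = 540.0 × 0.3206 = 173.12 mL.

173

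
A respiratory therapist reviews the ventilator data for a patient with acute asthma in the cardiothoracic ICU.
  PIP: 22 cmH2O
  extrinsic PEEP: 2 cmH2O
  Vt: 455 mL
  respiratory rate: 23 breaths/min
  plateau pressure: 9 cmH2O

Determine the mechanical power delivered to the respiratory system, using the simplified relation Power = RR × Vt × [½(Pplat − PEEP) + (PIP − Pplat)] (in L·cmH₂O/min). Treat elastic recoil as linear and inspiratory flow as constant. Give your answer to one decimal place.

Per-breath work = Vt × [½(Pplat−PEEP) + (PIP−Pplat)] = 0.455 × [0.5×7.0 + 13.0] = 0.455 × 16.5 = 7.508 L·cmH2O.
Power = 23 × 7.508 = 172.68 L·cmH2O/min.

172.7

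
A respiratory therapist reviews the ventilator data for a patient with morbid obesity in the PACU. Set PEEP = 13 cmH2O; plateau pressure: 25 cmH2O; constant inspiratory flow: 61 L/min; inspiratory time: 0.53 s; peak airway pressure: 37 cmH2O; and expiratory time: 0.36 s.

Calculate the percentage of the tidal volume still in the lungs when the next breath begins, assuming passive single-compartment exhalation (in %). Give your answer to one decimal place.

50.7

Flow: 61 L/min ÷ 60 = 1.0167 L/s.
Vt = flow × Ti = 1.0167 L/s × 0.53 s × 1000 mL/L = 538.85 mL.
R = (PIP − Pplat)/V̇ = (37 − 25) / 1.0167 = 12.0/1.0167 = 11.803 cmH2O·s/L.
C = Vt/(Pplat − PEEP) = 538.85 / (25 − 13) = 538.85/12.0 = 44.904 mL/cmH2O.
τ = R × C = 11.803 × 0.0449 L/cmH2O = 0.53 s.
Fraction remaining at end-expiration = e^(−Te/τ) = e^(−0.36/0.53) = 0.507 → 50.7%.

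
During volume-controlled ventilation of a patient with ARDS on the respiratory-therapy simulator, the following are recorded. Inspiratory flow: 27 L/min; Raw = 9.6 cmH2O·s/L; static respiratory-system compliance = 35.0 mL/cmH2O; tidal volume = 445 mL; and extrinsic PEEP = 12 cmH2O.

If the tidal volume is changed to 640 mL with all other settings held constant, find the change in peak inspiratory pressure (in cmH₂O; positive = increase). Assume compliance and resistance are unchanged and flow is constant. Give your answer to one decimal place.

PIP = Vt/C + R·V̇ + PEEP (constant-flow equation of motion).
Only the elastic term changes: ΔPIP = ΔVt / C = (640 − 445) / 35.0 = 5.571 cmH2O.

5.6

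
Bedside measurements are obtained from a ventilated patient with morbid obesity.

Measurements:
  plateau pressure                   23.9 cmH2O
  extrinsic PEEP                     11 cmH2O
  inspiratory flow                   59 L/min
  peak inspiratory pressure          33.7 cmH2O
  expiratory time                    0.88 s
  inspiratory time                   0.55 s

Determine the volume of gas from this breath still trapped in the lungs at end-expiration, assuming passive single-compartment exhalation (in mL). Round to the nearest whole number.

Flow: 59 L/min ÷ 60 = 0.9833 L/s.
Vt = flow × Ti = 0.9833 L/s × 0.55 s × 1000 mL/L = 540.82 mL.
R = (PIP − Pplat)/V̇ = (33.7 − 23.9) / 0.9833 = 9.8/0.9833 = 9.966 cmH2O·s/L.
C = Vt/(Pplat − PEEP) = 540.82 / (23.9 − 11) = 540.82/12.9 = 41.924 mL/cmH2O.
τ = R × C = 9.966 × 0.04192 L/cmH2O = 0.4178 s.
Fraction remaining = e^(−Te/τ) = e^(−0.88/0.4178) = 0.1217.
Trapped volume = 540.82 × 0.1217 = 65.818 mL.

66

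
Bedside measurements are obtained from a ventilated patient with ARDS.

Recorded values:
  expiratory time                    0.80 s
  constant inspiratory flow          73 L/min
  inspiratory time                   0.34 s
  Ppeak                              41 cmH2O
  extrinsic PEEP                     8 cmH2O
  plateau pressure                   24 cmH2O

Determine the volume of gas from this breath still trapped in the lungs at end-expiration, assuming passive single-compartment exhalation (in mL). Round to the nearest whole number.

45

Flow: 73 L/min ÷ 60 = 1.2167 L/s.
Vt = flow × Ti = 1.2167 L/s × 0.34 s × 1000 mL/L = 413.68 mL.
R = (PIP − Pplat)/V̇ = (41 − 24) / 1.2167 = 17.0/1.2167 = 13.972 cmH2O·s/L.
C = Vt/(Pplat − PEEP) = 413.68 / (24 − 8) = 413.68/16.0 = 25.855 mL/cmH2O.
τ = R × C = 13.972 × 0.02586 L/cmH2O = 0.3613 s.
Fraction remaining = e^(−Te/τ) = e^(−0.80/0.3613) = 0.1092.
Trapped volume = 413.68 × 0.1092 = 45.174 mL.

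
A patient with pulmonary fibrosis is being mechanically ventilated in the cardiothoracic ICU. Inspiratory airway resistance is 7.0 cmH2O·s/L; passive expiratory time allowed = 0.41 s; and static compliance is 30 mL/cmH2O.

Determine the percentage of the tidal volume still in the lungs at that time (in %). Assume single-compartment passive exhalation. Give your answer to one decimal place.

14.2

τ = R × C = 7.0 × 30 mL/cmH2O = 7.0 × 0.030 L/cmH2O = 0.21 s.
Passive exhalation: V(t)/V₀ = e^(−t/τ) = e^(−0.41/0.21) = 0.1419.
Fraction remaining = 0.1419 → 14.19%.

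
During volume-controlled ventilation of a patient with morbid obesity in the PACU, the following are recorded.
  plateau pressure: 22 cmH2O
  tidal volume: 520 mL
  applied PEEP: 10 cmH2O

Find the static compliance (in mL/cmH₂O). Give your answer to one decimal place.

43.3

Cstat = Vt / (Pplat − PEEP) = 520 / (22 − 10) = 520 / 12.0 = 43.333 mL/cmH2O.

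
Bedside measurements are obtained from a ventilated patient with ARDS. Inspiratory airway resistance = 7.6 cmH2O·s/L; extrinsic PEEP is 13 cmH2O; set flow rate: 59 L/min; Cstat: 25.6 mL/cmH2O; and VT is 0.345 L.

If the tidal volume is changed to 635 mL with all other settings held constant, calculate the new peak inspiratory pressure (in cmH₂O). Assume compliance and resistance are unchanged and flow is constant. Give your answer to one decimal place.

Flow: 59 L/min ÷ 60 = 0.9833 L/s.
PIP = Vt/C + R·V̇ + PEEP (constant-flow equation of motion).
Only the elastic term changes: ΔPIP = ΔVt / C = (635 − 345) / 25.6 = 11.328 cmH2O.
Original PIP = 345/25.6 + 7.6×0.9833 + 13 = 33.95 cmH2O; new PIP = 33.95 + (11.328) = 45.278 cmH2O.

45.3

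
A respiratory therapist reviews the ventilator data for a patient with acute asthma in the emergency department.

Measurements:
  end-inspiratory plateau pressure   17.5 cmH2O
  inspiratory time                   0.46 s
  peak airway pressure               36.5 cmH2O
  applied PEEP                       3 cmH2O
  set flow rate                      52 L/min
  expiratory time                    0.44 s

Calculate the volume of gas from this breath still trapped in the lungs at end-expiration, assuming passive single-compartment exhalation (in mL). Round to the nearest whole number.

Flow: 52 L/min ÷ 60 = 0.8667 L/s.
Vt = flow × Ti = 0.8667 L/s × 0.46 s × 1000 mL/L = 398.68 mL.
R = (PIP − Pplat)/V̇ = (36.5 − 17.5) / 0.8667 = 19.0/0.8667 = 21.922 cmH2O·s/L.
C = Vt/(Pplat − PEEP) = 398.68 / (17.5 − 3) = 398.68/14.5 = 27.495 mL/cmH2O.
τ = R × C = 21.922 × 0.0275 L/cmH2O = 0.6029 s.
Fraction remaining = e^(−Te/τ) = e^(−0.44/0.6029) = 0.482.
Trapped volume = 398.68 × 0.482 = 192.16 mL.

192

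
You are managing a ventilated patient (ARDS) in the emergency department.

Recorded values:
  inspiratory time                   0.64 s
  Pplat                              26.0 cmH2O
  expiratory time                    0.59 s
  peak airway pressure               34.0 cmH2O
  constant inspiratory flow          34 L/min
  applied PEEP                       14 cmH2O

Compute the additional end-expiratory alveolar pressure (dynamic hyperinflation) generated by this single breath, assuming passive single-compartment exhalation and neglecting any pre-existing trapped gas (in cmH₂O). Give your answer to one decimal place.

3.0

Flow: 34 L/min ÷ 60 = 0.5667 L/s.
Vt = flow × Ti = 0.5667 L/s × 0.64 s × 1000 mL/L = 362.69 mL.
R = (PIP − Pplat)/V̇ = (34.0 − 26.0) / 0.5667 = 8.0/0.5667 = 14.117 cmH2O·s/L.
C = Vt/(Pplat − PEEP) = 362.69 / (26.0 − 14) = 362.69/12.0 = 30.224 mL/cmH2O.
τ = R × C = 14.117 × 0.03022 L/cmH2O = 0.4266 s.
Fraction remaining = e^(−Te/τ) = e^(−0.59/0.4266) = 0.2508; trapped volume = 362.69 × 0.2508 = 90.963 mL.
Additional alveolar pressure from trapping ≈ V_trapped / C = 90.963 / 30.224 = 3.01 cmH2O.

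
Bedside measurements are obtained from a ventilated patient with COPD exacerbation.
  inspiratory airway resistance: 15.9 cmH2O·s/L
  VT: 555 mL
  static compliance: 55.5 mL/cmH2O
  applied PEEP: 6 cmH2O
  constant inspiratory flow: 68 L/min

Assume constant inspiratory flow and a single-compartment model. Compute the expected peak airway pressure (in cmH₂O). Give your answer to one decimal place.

Flow: 68 L/min ÷ 60 = 1.1333 L/s.
Equation of motion (constant flow): PIP = Vt/C + R·V̇ + PEEP.
PIP = 555/55.5 + 15.9×1.1333 + 6 = 10.0 + 18.019 + 6 = 34.019 cmH2O.

34.0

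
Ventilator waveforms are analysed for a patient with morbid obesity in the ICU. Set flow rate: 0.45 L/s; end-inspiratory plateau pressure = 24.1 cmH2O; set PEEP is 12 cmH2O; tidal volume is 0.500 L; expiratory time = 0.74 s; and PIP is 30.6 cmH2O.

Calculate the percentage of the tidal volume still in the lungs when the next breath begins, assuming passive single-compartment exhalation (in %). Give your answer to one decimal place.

28.9

R = (PIP − Pplat)/V̇ = (30.6 − 24.1) / 0.45 = 6.5/0.45 = 14.444 cmH2O·s/L.
C = Vt/(Pplat − PEEP) = 500.0 / (24.1 − 12) = 500.0/12.1 = 41.322 mL/cmH2O.
τ = R × C = 14.444 × 0.04132 L/cmH2O = 0.5968 s.
Fraction remaining at end-expiration = e^(−Te/τ) = e^(−0.74/0.5968) = 0.2894 → 28.94%.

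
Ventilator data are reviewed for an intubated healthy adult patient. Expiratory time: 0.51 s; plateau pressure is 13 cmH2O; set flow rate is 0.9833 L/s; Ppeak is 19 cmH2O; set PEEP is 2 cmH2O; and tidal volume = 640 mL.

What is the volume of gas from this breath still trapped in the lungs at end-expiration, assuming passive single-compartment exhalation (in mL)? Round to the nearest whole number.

R = (PIP − Pplat)/V̇ = (19 − 13) / 0.9833 = 6.0/0.9833 = 6.102 cmH2O·s/L.
C = Vt/(Pplat − PEEP) = 640.0 / (13 − 2) = 640.0/11.0 = 58.182 mL/cmH2O.
τ = R × C = 6.102 × 0.05818 L/cmH2O = 0.355 s.
Fraction remaining = e^(−Te/τ) = e^(−0.51/0.355) = 0.2377.
Trapped volume = 640.0 × 0.2377 = 152.13 mL.

152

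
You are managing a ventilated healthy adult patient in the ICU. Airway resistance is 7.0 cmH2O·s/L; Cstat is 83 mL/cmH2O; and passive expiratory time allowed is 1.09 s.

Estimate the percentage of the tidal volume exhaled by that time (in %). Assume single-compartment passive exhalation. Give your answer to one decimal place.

84.7

τ = R × C = 7.0 × 83 mL/cmH2O = 7.0 × 0.083 L/cmH2O = 0.581 s.
Passive exhalation: V(t)/V₀ = e^(−t/τ) = e^(−1.09/0.581) = 0.1532.
Fraction exhaled = 1 − 0.1532 = 0.8468 → 84.68%.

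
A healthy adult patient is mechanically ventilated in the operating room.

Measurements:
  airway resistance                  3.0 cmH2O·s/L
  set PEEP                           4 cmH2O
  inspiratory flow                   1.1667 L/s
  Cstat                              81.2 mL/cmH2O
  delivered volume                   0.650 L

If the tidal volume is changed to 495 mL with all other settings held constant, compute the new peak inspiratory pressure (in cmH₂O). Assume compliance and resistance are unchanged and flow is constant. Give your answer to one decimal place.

PIP = Vt/C + R·V̇ + PEEP (constant-flow equation of motion).
Only the elastic term changes: ΔPIP = ΔVt / C = (495 − 650) / 81.2 = -1.909 cmH2O.
Original PIP = 650/81.2 + 3.0×1.1667 + 4 = 15.505 cmH2O; new PIP = 15.505 + (-1.909) = 13.596 cmH2O.

13.6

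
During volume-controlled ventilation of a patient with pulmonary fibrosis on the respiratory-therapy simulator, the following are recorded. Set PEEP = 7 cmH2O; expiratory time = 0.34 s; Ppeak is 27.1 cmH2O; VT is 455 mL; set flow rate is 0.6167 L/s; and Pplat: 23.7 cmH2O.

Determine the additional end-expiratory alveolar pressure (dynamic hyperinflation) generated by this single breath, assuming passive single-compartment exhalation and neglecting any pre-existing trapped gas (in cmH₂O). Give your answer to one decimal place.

1.7

R = (PIP − Pplat)/V̇ = (27.1 − 23.7) / 0.6167 = 3.4/0.6167 = 5.513 cmH2O·s/L.
C = Vt/(Pplat − PEEP) = 455.0 / (23.7 − 7) = 455.0/16.7 = 27.246 mL/cmH2O.
τ = R × C = 5.513 × 0.02725 L/cmH2O = 0.1502 s.
Fraction remaining = e^(−Te/τ) = e^(−0.34/0.1502) = 0.104; trapped volume = 455.0 × 0.104 = 47.32 mL.
Additional alveolar pressure from trapping ≈ V_trapped / C = 47.32 / 27.246 = 1.737 cmH2O.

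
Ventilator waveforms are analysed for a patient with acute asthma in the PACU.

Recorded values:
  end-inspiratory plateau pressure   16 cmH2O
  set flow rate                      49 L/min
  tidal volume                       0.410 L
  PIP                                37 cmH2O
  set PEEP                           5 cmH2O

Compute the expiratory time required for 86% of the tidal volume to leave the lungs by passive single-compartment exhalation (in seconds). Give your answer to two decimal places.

1.88

Flow: 49 L/min ÷ 60 = 0.8167 L/s.
R = (PIP − Pplat)/V̇ = (37 − 16) / 0.8167 = 21.0/0.8167 = 25.713 cmH2O·s/L.
C = Vt/(Pplat − PEEP) = 410.0 / (16 − 5) = 410.0/11.0 = 37.273 mL/cmH2O.
τ = R × C = 25.713 × 0.03727 L/cmH2O = 0.9583 s.
t = −τ·ln(1 − 0.86) = −0.9583·ln(0.14) = 1.884 s.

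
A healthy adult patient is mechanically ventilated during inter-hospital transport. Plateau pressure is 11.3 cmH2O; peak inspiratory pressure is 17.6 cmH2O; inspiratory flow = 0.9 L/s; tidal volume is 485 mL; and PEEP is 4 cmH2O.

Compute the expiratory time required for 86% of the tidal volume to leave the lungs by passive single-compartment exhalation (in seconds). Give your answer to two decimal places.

R = (PIP − Pplat)/V̇ = (17.6 − 11.3) / 0.9 = 6.3/0.9 = 7.0 cmH2O·s/L.
C = Vt/(Pplat − PEEP) = 485.0 / (11.3 − 4) = 485.0/7.3 = 66.438 mL/cmH2O.
τ = R × C = 7.0 × 0.06644 L/cmH2O = 0.4651 s.
t = −τ·ln(1 − 0.86) = −0.4651·ln(0.14) = 0.9144 s.

0.91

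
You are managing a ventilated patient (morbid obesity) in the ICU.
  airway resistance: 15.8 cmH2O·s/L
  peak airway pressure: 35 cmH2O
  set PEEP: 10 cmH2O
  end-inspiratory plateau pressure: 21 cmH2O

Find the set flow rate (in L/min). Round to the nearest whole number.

53

flow = (PIP − Pplat) / Raw = (35 − 21) / 15.8 = 0.8861 L/s × 60 = 53.166 L/min.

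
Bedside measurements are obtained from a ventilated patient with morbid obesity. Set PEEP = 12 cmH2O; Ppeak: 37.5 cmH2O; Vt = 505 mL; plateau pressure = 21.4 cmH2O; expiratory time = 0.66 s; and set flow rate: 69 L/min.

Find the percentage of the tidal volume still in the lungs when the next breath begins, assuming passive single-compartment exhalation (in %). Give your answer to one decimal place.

41.6

Flow: 69 L/min ÷ 60 = 1.15 L/s.
R = (PIP − Pplat)/V̇ = (37.5 − 21.4) / 1.15 = 16.1/1.15 = 14.0 cmH2O·s/L.
C = Vt/(Pplat − PEEP) = 505.0 / (21.4 − 12) = 505.0/9.4 = 53.723 mL/cmH2O.
τ = R × C = 14.0 × 0.05372 L/cmH2O = 0.7521 s.
Fraction remaining at end-expiration = e^(−Te/τ) = e^(−0.66/0.7521) = 0.4158 → 41.58%.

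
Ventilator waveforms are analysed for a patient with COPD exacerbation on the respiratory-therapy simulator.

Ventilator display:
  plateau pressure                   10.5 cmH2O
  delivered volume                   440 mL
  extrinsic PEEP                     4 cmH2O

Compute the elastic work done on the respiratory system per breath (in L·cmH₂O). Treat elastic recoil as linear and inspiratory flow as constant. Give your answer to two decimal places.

Elastic work ≈ ½ × (Pplat − PEEP) × Vt = 0.5 × (10.5 − 4) × 0.440 L = 0.5 × 6.5 × 0.440 = 1.43 L·cmH2O.

1.43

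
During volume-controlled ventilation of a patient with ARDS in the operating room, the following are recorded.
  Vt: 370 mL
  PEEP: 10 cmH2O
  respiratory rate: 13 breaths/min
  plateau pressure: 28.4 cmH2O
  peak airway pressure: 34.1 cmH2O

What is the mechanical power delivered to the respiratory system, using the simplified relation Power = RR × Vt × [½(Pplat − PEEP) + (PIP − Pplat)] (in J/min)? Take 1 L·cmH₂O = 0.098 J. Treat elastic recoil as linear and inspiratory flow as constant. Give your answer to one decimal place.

Per-breath work = Vt × [½(Pplat−PEEP) + (PIP−Pplat)] = 0.370 × [0.5×18.4 + 5.7] = 0.370 × 14.9 = 5.513 L·cmH2O.
Power = 13 × 5.513 = 71.669 L·cmH2O/min.
× 0.098 J/(L·cmH2O) → 7.024 J/min.

7.0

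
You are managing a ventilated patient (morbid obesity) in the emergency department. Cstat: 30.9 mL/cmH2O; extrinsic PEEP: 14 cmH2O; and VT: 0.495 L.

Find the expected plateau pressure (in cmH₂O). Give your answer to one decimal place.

Pplat = PEEP + Vt / Cstat = 14 + 495 / 30.9 = 14 + 16.019 = 30.019 cmH2O.

30.0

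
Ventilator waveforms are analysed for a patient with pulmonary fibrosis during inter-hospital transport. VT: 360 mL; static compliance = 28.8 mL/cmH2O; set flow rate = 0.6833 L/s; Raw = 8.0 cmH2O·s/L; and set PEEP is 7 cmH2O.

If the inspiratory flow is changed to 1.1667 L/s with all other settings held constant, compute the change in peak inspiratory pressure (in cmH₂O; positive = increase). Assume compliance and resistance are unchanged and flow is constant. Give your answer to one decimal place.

PIP = Vt/C + R·V̇ + PEEP (constant-flow equation of motion).
Only the resistive term changes: ΔPIP = R × ΔV̇ = 8.0 × (1.1667 − 0.6833) = 8.0 × 0.4834 = 3.867 cmH2O.

3.9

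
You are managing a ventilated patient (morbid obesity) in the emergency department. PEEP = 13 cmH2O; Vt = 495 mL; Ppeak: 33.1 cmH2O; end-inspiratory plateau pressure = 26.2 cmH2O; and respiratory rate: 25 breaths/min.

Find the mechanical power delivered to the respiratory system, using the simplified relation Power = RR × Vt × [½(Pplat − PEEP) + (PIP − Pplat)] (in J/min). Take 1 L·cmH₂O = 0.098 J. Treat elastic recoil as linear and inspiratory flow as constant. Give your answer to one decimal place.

16.4

Per-breath work = Vt × [½(Pplat−PEEP) + (PIP−Pplat)] = 0.495 × [0.5×13.2 + 6.9] = 0.495 × 13.5 = 6.683 L·cmH2O.
Power = 25 × 6.683 = 167.08 L·cmH2O/min.
× 0.098 J/(L·cmH2O) → 16.374 J/min.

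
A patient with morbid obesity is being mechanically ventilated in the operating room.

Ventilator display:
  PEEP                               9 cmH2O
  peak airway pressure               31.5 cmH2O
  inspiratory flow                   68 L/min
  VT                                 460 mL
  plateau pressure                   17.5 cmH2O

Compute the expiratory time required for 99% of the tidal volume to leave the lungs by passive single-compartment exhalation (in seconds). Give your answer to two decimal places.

3.08

Flow: 68 L/min ÷ 60 = 1.1333 L/s.
R = (PIP − Pplat)/V̇ = (31.5 − 17.5) / 1.1333 = 14.0/1.1333 = 12.353 cmH2O·s/L.
C = Vt/(Pplat − PEEP) = 460.0 / (17.5 − 9) = 460.0/8.5 = 54.118 mL/cmH2O.
τ = R × C = 12.353 × 0.05412 L/cmH2O = 0.6685 s.
t = −τ·ln(1 − 0.99) = −0.6685·ln(0.01) = 3.079 s.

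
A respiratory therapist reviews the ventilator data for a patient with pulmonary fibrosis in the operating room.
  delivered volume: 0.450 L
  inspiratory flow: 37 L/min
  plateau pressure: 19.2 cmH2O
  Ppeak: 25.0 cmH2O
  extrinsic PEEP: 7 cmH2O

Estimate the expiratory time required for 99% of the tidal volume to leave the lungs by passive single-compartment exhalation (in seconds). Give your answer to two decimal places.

1.60

Flow: 37 L/min ÷ 60 = 0.6167 L/s.
R = (PIP − Pplat)/V̇ = (25.0 − 19.2) / 0.6167 = 5.8/0.6167 = 9.405 cmH2O·s/L.
C = Vt/(Pplat − PEEP) = 450.0 / (19.2 − 7) = 450.0/12.2 = 36.885 mL/cmH2O.
τ = R × C = 9.405 × 0.03689 L/cmH2O = 0.347 s.
t = −τ·ln(1 − 0.99) = −0.347·ln(0.01) = 1.598 s.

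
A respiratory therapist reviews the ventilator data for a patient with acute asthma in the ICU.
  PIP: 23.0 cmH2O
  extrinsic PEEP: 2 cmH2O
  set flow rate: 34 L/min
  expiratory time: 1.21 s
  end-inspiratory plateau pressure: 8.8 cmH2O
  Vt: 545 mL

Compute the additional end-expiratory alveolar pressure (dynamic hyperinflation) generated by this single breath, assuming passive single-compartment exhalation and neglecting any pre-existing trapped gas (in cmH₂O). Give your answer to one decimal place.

Flow: 34 L/min ÷ 60 = 0.5667 L/s.
R = (PIP − Pplat)/V̇ = (23.0 − 8.8) / 0.5667 = 14.2/0.5667 = 25.057 cmH2O·s/L.
C = Vt/(Pplat − PEEP) = 545.0 / (8.8 − 2) = 545.0/6.8 = 80.147 mL/cmH2O.
τ = R × C = 25.057 × 0.08015 L/cmH2O = 2.008 s.
Fraction remaining = e^(−Te/τ) = e^(−1.21/2.008) = 0.5474; trapped volume = 545.0 × 0.5474 = 298.33 mL.
Additional alveolar pressure from trapping ≈ V_trapped / C = 298.33 / 80.147 = 3.722 cmH2O.

3.7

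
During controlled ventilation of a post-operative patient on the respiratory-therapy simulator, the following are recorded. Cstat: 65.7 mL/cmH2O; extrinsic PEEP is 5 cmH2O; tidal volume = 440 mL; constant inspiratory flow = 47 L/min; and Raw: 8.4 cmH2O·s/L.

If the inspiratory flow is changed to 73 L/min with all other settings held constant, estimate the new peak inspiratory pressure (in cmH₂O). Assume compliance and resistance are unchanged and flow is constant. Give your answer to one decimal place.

Flow: 47 L/min ÷ 60 = 0.7833 L/s.
New flow: 73 L/min ÷ 60 = 1.2167 L/s.
PIP = Vt/C + R·V̇ + PEEP (constant-flow equation of motion).
Only the resistive term changes: ΔPIP = R × ΔV̇ = 8.4 × (1.2167 − 0.7833) = 8.4 × 0.4334 = 3.641 cmH2O.
Original PIP = 440/65.7 + 8.4×0.7833 + 5 = 18.277 cmH2O; new PIP = 18.277 + (3.641) = 21.918 cmH2O.

21.9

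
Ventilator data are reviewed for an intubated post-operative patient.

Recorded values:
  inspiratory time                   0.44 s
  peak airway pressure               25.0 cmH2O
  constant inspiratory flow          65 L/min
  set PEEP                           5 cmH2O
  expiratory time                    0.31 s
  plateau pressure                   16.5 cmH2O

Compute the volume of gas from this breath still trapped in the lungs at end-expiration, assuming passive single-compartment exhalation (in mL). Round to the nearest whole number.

184

Flow: 65 L/min ÷ 60 = 1.0833 L/s.
Vt = flow × Ti = 1.0833 L/s × 0.44 s × 1000 mL/L = 476.65 mL.
R = (PIP − Pplat)/V̇ = (25.0 − 16.5) / 1.0833 = 8.5/1.0833 = 7.846 cmH2O·s/L.
C = Vt/(Pplat − PEEP) = 476.65 / (16.5 − 5) = 476.65/11.5 = 41.448 mL/cmH2O.
τ = R × C = 7.846 × 0.04145 L/cmH2O = 0.3252 s.
Fraction remaining = e^(−Te/τ) = e^(−0.31/0.3252) = 0.3855.
Trapped volume = 476.65 × 0.3855 = 183.75 mL.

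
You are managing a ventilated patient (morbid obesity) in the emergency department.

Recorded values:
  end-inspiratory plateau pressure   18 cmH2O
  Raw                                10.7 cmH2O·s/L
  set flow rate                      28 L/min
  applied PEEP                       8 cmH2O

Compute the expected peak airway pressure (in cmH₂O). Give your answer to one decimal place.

23.0

Flow: 28 L/min ÷ 60 = 0.4667 L/s.
PIP = Pplat + Raw × flow = 18 + 10.7 × 0.4667 = 18 + 4.994 = 22.994 cmH2O.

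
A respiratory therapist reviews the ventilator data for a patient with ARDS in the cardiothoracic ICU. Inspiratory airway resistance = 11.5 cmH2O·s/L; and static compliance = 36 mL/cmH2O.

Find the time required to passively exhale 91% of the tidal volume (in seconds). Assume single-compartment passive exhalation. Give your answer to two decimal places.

τ = R × C = 11.5 × 36 mL/cmH2O = 11.5 × 0.036 L/cmH2O = 0.414 s.
Exhaled fraction f = 1 − e^(−t/τ) → t = −τ·ln(1 − f) = −0.414·ln(0.09) = 0.9969 s.

1.00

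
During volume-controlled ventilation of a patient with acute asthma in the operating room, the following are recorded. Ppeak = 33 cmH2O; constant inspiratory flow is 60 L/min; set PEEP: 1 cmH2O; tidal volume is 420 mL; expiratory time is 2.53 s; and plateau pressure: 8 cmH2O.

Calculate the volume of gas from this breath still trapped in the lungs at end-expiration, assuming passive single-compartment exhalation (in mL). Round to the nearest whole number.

78

Flow: 60 L/min ÷ 60 = 1 L/s.
R = (PIP − Pplat)/V̇ = (33 − 8) / 1 = 25.0/1 = 25.0 cmH2O·s/L.
C = Vt/(Pplat − PEEP) = 420.0 / (8 − 1) = 420.0/7.0 = 60.0 mL/cmH2O.
τ = R × C = 25.0 × 0.06 L/cmH2O = 1.5 s.
Fraction remaining = e^(−Te/τ) = e^(−2.53/1.5) = 0.1851.
Trapped volume = 420.0 × 0.1851 = 77.742 mL.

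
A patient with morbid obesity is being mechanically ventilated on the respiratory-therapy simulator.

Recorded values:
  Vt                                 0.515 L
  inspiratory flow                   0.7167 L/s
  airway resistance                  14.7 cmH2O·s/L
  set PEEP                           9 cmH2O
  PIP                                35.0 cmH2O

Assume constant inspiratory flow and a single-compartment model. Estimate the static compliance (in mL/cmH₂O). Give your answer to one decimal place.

Equation of motion (constant flow): PIP = Vt/C + R·V̇ + PEEP.
Vt/C = PIP − R·V̇ − PEEP = 35.0 − 14.7×0.7167 − 9 = 35.0 − 10.535 − 9 = 15.465 cmH2O.
C = Vt / 15.465 = 515 / 15.465 = 33.301 mL/cmH2O.

33.3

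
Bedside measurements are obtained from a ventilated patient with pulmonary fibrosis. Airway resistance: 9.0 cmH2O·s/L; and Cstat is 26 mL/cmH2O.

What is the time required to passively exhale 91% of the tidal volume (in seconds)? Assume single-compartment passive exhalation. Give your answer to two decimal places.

τ = R × C = 9.0 × 26 mL/cmH2O = 9.0 × 0.026 L/cmH2O = 0.234 s.
Exhaled fraction f = 1 − e^(−t/τ) → t = −τ·ln(1 − f) = −0.234·ln(0.09) = 0.5635 s.

0.56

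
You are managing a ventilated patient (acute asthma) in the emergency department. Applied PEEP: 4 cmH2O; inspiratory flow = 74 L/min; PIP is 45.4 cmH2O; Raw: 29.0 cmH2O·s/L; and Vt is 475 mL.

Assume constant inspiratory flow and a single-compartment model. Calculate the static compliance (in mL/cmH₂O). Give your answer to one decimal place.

Flow: 74 L/min ÷ 60 = 1.2333 L/s.
Equation of motion (constant flow): PIP = Vt/C + R·V̇ + PEEP.
Vt/C = PIP − R·V̇ − PEEP = 45.4 − 29.0×1.2333 − 4 = 45.4 − 35.766 − 4 = 5.634 cmH2O.
C = Vt / 5.634 = 475 / 5.634 = 84.31 mL/cmH2O.

84.3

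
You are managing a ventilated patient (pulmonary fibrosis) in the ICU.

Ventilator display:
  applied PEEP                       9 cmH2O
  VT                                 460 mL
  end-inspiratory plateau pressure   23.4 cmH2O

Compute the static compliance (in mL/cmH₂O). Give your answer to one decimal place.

31.9

Cstat = Vt / (Pplat − PEEP) = 460 / (23.4 − 9) = 460 / 14.4 = 31.944 mL/cmH2O.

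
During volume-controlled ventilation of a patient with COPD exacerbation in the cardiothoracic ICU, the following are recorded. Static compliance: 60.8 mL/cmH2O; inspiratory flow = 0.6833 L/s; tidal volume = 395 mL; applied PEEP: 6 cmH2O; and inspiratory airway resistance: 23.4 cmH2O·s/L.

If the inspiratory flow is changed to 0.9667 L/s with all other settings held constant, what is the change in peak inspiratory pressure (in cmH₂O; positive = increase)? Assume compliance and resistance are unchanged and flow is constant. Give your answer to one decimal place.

PIP = Vt/C + R·V̇ + PEEP (constant-flow equation of motion).
Only the resistive term changes: ΔPIP = R × ΔV̇ = 23.4 × (0.9667 − 0.6833) = 23.4 × 0.2834 = 6.632 cmH2O.

6.6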